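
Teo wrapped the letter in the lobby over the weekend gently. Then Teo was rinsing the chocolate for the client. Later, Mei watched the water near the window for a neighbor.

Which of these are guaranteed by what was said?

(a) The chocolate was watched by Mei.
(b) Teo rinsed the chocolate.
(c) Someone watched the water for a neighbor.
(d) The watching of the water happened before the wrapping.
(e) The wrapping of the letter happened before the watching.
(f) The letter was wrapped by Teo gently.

(b), (c), (e), (f)

(a) Not entailed — Mei watched the water, not the chocolate; the chocolate belongs to the rinsing event.
(b) Entailed — 'rinse' is an activity; 'was rinsing' entails that some rinsing happened, so 'rinsed' holds.
(c) Entailed — dropping 'near the window' and generalizing the agent leaves a sub-description the original still satisfies.
(d) Not entailed — the narrative places the wrapping before the watching, not after.
(e) Entailed — the narrative places the wrapping before the watching.
(f) Entailed — dropping 'over the weekend', 'in the lobby' leaves a sub-description the original still satisfies.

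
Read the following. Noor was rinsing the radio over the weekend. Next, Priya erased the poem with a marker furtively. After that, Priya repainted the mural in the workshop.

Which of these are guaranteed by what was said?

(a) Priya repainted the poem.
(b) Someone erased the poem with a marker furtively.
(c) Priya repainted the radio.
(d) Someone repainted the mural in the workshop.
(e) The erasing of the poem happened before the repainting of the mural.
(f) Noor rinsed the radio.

(a) Not entailed — Priya repainted the mural, not the poem; the poem belongs to the erasing event.
(b) Entailed — every conjunct here is already in the original erasing event.
(c) Not entailed — Priya repainted the mural, not the radio; the radio belongs to the rinsing event.
(d) Entailed — generalizing the agent leaves a sub-description the original still satisfies.
(e) Entailed — the narrative places the erasing before the repainting.
(f) Entailed — 'rinse' is an activity; 'was rinsing' entails that some rinsing happened, so 'rinsed' holds.

(b), (d), (e), (f)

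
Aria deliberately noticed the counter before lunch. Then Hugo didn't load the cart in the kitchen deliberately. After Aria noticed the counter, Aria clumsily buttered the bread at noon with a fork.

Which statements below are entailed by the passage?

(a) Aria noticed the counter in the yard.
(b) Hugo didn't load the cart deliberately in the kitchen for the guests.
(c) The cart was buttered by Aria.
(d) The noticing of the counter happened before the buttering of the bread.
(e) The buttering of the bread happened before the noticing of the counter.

(b), (d)

(a) Not entailed — 'in the yard' adds information not in the original event.
(b) Entailed — under negation, adding a further restriction is entailed: if no such loading event occurred, none occurred for the guests either.
(c) Not entailed — Aria buttered the bread, not the cart; the cart belongs to the loading event.
(d) Entailed — the narrative places the noticing before the buttering.
(e) Not entailed — the narrative places the noticing before the buttering, not after.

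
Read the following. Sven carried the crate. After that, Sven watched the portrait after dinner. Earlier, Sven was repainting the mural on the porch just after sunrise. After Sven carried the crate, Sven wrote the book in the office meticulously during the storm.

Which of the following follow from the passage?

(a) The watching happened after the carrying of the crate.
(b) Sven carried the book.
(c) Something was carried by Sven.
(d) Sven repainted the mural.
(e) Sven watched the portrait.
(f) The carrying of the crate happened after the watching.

(a), (c), (e)

(a) Entailed — the narrative places the carrying before the watching.
(b) Not entailed — Sven carried the crate, not the book; the book belongs to the writing event.
(c) Entailed — this follows by dropping conjuncts from the carrying event's description.
(d) Not entailed — 'was repainting' is progressive on an accomplishment; it does not entail the completed 'repainted'.
(e) Entailed — every conjunct here is already in the original watching event.
(f) Not entailed — the narrative places the carrying before the watching, not after.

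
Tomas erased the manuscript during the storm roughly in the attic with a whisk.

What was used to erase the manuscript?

'with a whisk' marks the instrument of the erasing event.

a whisk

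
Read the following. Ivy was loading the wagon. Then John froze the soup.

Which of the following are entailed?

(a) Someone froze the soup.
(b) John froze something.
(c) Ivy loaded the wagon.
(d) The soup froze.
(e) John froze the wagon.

(a) Entailed — every conjunct here is already in the original freezing event.
(b) Entailed — this follows by dropping conjuncts from the freezing event's description.
(c) Not entailed — 'was loading' is progressive on an accomplishment; it does not entail the completed 'loaded'.
(d) Entailed — 'John froze the soup' is causative; it entails the inchoative 'the soup froze'.
(e) Not entailed — John froze the soup, not the wagon; the wagon belongs to the loading event.

(a), (b), (d)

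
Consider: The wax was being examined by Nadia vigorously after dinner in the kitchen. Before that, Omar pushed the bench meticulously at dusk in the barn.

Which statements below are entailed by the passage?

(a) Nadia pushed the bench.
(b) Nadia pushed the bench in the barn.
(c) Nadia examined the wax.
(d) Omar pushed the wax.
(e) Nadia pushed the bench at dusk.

(c)

(a) Not entailed — the passage has Omar pushing the bench, not Nadia.
(b) Not entailed — the passage has Omar pushing the bench, not Nadia.
(c) Entailed — 'examine' is an activity; 'was examining' entails that some examining happened, so 'examined' holds.
(d) Not entailed — Omar pushed the bench, not the wax; the wax belongs to the examining event.
(e) Not entailed — the passage has Omar pushing the bench, not Nadia.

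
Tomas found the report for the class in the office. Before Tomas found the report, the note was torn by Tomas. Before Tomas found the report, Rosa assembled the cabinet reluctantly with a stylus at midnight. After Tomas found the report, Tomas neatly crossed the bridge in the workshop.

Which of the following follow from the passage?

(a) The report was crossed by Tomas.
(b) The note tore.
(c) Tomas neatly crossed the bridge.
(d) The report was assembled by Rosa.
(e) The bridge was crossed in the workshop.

(b), (c), (e)

(a) Not entailed — Tomas crossed the bridge, not the report; the report belongs to the finding event.
(b) Entailed — 'Tomas tore the note' is causative; it entails the inchoative 'the note tore'.
(c) Entailed — the original entails any weakening of itself; this just drops 'in the workshop'.
(d) Not entailed — Rosa assembled the cabinet, not the report; the report belongs to the finding event.
(e) Entailed — dropping 'neatly' and generalizing the agent leaves a sub-description the original still satisfies.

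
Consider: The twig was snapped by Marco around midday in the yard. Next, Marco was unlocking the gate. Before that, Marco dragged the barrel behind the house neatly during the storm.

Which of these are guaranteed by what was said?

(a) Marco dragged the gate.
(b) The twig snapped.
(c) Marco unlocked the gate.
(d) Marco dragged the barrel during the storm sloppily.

(a) Not entailed — Marco dragged the barrel, not the gate; the gate belongs to the unlocking event.
(b) Entailed — 'Marco snapped the twig' is causative; it entails the inchoative 'the twig snapped'.
(c) Not entailed — 'was unlocking' is progressive on an accomplishment; it does not entail the completed 'unlocked'.
(d) Not entailed — 'sloppily' adds a manner not in (and inconsistent with) the original.

(b)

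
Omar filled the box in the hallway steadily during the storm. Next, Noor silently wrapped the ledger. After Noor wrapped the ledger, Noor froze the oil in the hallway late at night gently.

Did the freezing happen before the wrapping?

no

The narrative orders the wrapping before the freezing.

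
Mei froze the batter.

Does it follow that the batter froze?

yes

'Mei froze the batter' is the causative; it entails the inchoative 'the batter froze'.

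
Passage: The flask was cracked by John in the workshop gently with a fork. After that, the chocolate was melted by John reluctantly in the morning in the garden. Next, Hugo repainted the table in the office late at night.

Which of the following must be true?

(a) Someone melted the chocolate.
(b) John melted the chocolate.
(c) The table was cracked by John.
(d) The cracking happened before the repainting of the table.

(a), (b), (d)

(a) Entailed — the original entails any weakening of itself; this just drops 'reluctantly', 'in the garden', 'in the morning' and generalizes the agent.
(b) Entailed — dropping 'reluctantly', 'in the garden', 'in the morning' leaves a sub-description the original still satisfies.
(c) Not entailed — John cracked the flask, not the table; the table belongs to the repainting event.
(d) Entailed — the narrative places the cracking before the repainting.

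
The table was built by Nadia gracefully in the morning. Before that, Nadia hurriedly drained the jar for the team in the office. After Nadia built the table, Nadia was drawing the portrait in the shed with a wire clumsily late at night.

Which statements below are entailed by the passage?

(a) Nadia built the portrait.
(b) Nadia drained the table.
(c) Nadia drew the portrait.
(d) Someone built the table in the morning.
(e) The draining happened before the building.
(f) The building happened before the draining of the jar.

(d), (e)

(a) Not entailed — Nadia built the table, not the portrait; the portrait belongs to the drawing event.
(b) Not entailed — Nadia drained the jar, not the table; the table belongs to the building event.
(c) Not entailed — 'was drawing' is progressive on an accomplishment; it does not entail the completed 'drew'.
(d) Entailed — this follows by dropping conjuncts from the building event's description.
(e) Entailed — the narrative places the draining before the building.
(f) Not entailed — the narrative places the draining before the building, not after.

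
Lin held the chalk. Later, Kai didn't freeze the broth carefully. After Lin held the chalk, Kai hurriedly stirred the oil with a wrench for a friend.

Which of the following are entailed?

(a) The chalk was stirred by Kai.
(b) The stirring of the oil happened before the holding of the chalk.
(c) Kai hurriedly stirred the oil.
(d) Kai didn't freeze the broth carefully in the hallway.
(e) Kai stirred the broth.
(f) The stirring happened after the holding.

(c), (d), (f)

(a) Not entailed — Kai stirred the oil, not the chalk; the chalk belongs to the holding event.
(b) Not entailed — the narrative places the holding before the stirring, not after.
(c) Entailed — the original entails any weakening of itself; this just drops 'with a wrench', 'for a friend'.
(d) Entailed — under negation, adding a further restriction is entailed: if no such freezing event occurred, none occurred in the hallway either.
(e) Not entailed — Kai stirred the oil, not the broth; the broth belongs to the freezing event.
(f) Entailed — the narrative places the holding before the stirring.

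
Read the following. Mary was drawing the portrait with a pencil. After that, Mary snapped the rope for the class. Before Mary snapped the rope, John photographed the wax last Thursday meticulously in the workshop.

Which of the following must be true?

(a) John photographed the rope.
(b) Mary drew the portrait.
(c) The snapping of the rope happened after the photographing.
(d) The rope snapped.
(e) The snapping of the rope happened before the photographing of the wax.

(a) Not entailed — John photographed the wax, not the rope; the rope belongs to the snapping event.
(b) Not entailed — 'was drawing' is progressive on an accomplishment; it does not entail the completed 'drew'.
(c) Entailed — the narrative places the photographing before the snapping.
(d) Entailed — 'Mary snapped the rope' is causative; it entails the inchoative 'the rope snapped'.
(e) Not entailed — the narrative places the photographing before the snapping, not after.

(c), (d)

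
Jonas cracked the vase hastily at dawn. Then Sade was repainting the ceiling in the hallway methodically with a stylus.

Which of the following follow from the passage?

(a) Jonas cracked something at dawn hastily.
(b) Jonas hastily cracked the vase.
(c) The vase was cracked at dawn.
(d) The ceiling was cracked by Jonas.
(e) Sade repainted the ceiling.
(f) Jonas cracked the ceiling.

(a) Entailed — every conjunct here is already in the original cracking event.
(b) Entailed — dropping 'at dawn' leaves a sub-description the original still satisfies.
(c) Entailed — dropping 'hastily' and generalizing the agent leaves a sub-description the original still satisfies.
(d) Not entailed — Jonas cracked the vase, not the ceiling; the ceiling belongs to the repainting event.
(e) Not entailed — 'was repainting' is progressive on an accomplishment; it does not entail the completed 'repainted'.
(f) Not entailed — Jonas cracked the vase, not the ceiling; the ceiling belongs to the repainting event.

(a), (b), (c)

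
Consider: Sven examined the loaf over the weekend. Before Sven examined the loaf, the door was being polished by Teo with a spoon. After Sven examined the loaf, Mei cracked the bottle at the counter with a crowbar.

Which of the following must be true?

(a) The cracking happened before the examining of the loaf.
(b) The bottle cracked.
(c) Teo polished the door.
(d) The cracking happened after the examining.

(b), (c), (d)

(a) Not entailed — the narrative places the examining before the cracking, not after.
(b) Entailed — 'Mei cracked the bottle' is causative; it entails the inchoative 'the bottle cracked'.
(c) Entailed — 'polish' is an activity; 'was polishing' entails that some polishing happened, so 'polished' holds.
(d) Entailed — the narrative places the examining before the cracking.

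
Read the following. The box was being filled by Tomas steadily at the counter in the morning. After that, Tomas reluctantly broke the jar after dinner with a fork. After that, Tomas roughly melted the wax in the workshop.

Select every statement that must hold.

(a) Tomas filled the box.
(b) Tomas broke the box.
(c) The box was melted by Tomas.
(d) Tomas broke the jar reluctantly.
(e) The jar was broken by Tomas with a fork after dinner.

(d), (e)

(a) Not entailed — 'was filling' is progressive on an accomplishment; it does not entail the completed 'filled'.
(b) Not entailed — Tomas broke the jar, not the box; the box belongs to the filling event.
(c) Not entailed — Tomas melted the wax, not the box; the box belongs to the filling event.
(d) Entailed — dropping 'with a fork', 'after dinner' leaves a sub-description the original still satisfies.
(e) Entailed — this follows by dropping conjuncts from the breaking event's description.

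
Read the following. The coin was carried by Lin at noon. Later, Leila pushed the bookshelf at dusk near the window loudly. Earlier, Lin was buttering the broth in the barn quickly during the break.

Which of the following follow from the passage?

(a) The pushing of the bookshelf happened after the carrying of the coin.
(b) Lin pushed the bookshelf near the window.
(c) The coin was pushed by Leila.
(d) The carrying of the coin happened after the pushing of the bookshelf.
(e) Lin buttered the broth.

(a)

(a) Entailed — the narrative places the carrying before the pushing.
(b) Not entailed — the passage has Leila pushing the bookshelf, not Lin.
(c) Not entailed — Leila pushed the bookshelf, not the coin; the coin belongs to the carrying event.
(d) Not entailed — the narrative places the carrying before the pushing, not after.
(e) Not entailed — 'was buttering' is progressive on an accomplishment; it does not entail the completed 'buttered'.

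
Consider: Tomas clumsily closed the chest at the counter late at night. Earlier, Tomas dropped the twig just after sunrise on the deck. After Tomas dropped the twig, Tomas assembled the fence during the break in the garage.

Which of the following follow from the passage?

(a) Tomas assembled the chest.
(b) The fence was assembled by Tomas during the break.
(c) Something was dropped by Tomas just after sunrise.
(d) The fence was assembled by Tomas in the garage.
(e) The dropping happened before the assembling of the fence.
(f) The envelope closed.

(a) Not entailed — Tomas assembled the fence, not the chest; the chest belongs to the closing event.
(b) Entailed — this follows by dropping conjuncts from the assembling event's description.
(c) Entailed — dropping 'on the deck' and generalizing the patient leaves a sub-description the original still satisfies.
(d) Entailed — every conjunct here is already in the original assembling event.
(e) Entailed — the narrative places the dropping before the assembling.
(f) Not entailed — the chest is what closed, not the envelope.

(b), (c), (d), (e)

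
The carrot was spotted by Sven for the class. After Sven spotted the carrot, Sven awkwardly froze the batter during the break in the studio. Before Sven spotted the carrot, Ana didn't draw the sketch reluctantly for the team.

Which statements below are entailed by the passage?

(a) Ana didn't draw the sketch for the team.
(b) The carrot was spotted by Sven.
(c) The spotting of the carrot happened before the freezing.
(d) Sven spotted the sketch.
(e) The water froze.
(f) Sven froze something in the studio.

(b), (c), (f)

(a) Not entailed — dropping 'reluctantly' under negation is not valid — the original leaves open that Ana drew the sketch some other way.
(b) Entailed — every conjunct here is already in the original spotting event.
(c) Entailed — the narrative places the spotting before the freezing.
(d) Not entailed — Sven spotted the carrot, not the sketch; the sketch belongs to the drawing event.
(e) Not entailed — the batter is what froze, not the water.
(f) Entailed — the original entails any weakening of itself; this just drops 'awkwardly', 'during the break' and generalizes the patient.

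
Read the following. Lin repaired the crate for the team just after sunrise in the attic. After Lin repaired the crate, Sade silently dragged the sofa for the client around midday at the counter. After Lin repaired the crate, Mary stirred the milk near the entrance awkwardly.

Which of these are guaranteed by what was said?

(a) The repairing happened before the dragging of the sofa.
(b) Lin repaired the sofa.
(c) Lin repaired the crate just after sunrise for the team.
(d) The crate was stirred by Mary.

(a) Entailed — the narrative places the repairing before the dragging.
(b) Not entailed — Lin repaired the crate, not the sofa; the sofa belongs to the dragging event.
(c) Entailed — every conjunct here is already in the original repairing event.
(d) Not entailed — Mary stirred the milk, not the crate; the crate belongs to the repairing event.

(a), (c)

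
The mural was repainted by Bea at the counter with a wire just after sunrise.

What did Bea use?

a wire

'with a wire' marks the instrument of the repainting event.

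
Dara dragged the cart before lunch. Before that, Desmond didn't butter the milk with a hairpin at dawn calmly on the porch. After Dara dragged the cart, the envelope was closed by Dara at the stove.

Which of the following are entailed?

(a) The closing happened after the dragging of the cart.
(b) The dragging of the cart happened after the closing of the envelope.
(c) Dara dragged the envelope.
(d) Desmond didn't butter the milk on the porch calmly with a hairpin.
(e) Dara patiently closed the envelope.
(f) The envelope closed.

(a), (f)

(a) Entailed — the narrative places the dragging before the closing.
(b) Not entailed — the narrative places the dragging before the closing, not after.
(c) Not entailed — Dara dragged the cart, not the envelope; the envelope belongs to the closing event.
(d) Not entailed — dropping 'at dawn' under negation is not valid — the original leaves open that Desmond buttered the milk some other way.
(e) Not entailed — 'patiently' adds information not in the original event.
(f) Entailed — 'Dara closed the envelope' is causative; it entails the inchoative 'the envelope closed'.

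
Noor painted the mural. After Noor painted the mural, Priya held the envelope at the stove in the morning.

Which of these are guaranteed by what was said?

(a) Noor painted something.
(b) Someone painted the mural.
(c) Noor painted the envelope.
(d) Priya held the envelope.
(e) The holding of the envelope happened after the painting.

(a), (b), (d), (e)

(a) Entailed — generalizing the patient leaves a sub-description the original still satisfies.
(b) Entailed — generalizing the agent leaves a sub-description the original still satisfies.
(c) Not entailed — Noor painted the mural, not the envelope; the envelope belongs to the holding event.
(d) Entailed — every conjunct here is already in the original holding event.
(e) Entailed — the narrative places the painting before the holding.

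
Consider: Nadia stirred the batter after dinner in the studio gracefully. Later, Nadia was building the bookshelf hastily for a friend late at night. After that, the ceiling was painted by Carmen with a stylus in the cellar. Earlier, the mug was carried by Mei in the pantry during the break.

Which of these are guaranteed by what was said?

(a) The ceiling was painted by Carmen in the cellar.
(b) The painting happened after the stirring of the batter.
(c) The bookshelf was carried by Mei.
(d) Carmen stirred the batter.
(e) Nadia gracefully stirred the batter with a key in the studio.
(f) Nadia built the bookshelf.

(a), (b)

(a) Entailed — this follows by dropping conjuncts from the painting event's description.
(b) Entailed — the narrative places the stirring before the painting.
(c) Not entailed — Mei carried the mug, not the bookshelf; the bookshelf belongs to the building event.
(d) Not entailed — the passage has Nadia stirring the batter, not Carmen.
(e) Not entailed — 'with a key' adds information not in the original event.
(f) Not entailed — 'was building' is progressive on an accomplishment; it does not entail the completed 'built'.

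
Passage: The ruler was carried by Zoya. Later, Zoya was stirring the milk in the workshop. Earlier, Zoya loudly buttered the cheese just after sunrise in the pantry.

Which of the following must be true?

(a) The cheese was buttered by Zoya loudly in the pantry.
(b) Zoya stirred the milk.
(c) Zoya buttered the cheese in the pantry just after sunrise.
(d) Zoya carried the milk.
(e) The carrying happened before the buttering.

(a) Entailed — the original entails any weakening of itself; this just drops 'just after sunrise'.
(b) Entailed — 'stir' is an activity; 'was stirring' entails that some stirring happened, so 'stirred' holds.
(c) Entailed — the original entails any weakening of itself; this just drops 'loudly'.
(d) Not entailed — Zoya carried the ruler, not the milk; the milk belongs to the stirring event.
(e) Not entailed — the narrative doesn't order the carrying relative to the buttering.

(a), (b), (c)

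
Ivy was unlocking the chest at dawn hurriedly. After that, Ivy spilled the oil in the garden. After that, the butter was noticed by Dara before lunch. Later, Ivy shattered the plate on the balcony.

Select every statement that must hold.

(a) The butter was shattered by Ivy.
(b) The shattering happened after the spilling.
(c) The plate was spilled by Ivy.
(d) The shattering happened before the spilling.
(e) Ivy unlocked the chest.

(b)

(a) Not entailed — Ivy shattered the plate, not the butter; the butter belongs to the noticing event.
(b) Entailed — the narrative places the spilling before the shattering.
(c) Not entailed — Ivy spilled the oil, not the plate; the plate belongs to the shattering event.
(d) Not entailed — the narrative places the spilling before the shattering, not after.
(e) Not entailed — 'was unlocking' is progressive on an accomplishment; it does not entail the completed 'unlocked'.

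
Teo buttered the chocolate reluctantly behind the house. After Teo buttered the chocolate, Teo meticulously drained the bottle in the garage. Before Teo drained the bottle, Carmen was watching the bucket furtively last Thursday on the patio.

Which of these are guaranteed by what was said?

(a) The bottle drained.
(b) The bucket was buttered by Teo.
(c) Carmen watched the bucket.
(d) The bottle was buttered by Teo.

(a) Entailed — 'Teo drained the bottle' is causative; it entails the inchoative 'the bottle drained'.
(b) Not entailed — Teo buttered the chocolate, not the bucket; the bucket belongs to the watching event.
(c) Entailed — 'watch' is an activity; 'was watching' entails that some watching happened, so 'watched' holds.
(d) Not entailed — Teo buttered the chocolate, not the bottle; the bottle belongs to the draining event.

(a), (c)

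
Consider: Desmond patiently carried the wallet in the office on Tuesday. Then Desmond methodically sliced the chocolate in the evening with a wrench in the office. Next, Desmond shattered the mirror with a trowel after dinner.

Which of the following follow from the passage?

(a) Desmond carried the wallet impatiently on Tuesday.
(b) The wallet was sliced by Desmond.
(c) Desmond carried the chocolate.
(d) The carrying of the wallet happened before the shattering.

(d)

(a) Not entailed — 'impatiently' adds a manner not in (and inconsistent with) the original.
(b) Not entailed — Desmond sliced the chocolate, not the wallet; the wallet belongs to the carrying event.
(c) Not entailed — Desmond carried the wallet, not the chocolate; the chocolate belongs to the slicing event.
(d) Entailed — the narrative places the carrying before the shattering.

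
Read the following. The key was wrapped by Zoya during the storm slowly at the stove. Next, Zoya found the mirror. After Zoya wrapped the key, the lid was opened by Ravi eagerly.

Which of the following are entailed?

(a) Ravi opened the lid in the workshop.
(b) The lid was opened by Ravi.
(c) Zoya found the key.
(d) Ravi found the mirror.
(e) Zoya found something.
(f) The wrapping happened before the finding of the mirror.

(a) Not entailed — 'in the workshop' adds information not in the original event.
(b) Entailed — this follows by dropping conjuncts from the opening event's description.
(c) Not entailed — Zoya found the mirror, not the key; the key belongs to the wrapping event.
(d) Not entailed — the passage has Zoya finding the mirror, not Ravi.
(e) Entailed — every conjunct here is already in the original finding event.
(f) Entailed — the narrative places the wrapping before the finding.

(b), (e), (f)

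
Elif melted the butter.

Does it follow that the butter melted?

yes

'Elif melted the butter' is the causative; it entails the inchoative 'the butter melted'.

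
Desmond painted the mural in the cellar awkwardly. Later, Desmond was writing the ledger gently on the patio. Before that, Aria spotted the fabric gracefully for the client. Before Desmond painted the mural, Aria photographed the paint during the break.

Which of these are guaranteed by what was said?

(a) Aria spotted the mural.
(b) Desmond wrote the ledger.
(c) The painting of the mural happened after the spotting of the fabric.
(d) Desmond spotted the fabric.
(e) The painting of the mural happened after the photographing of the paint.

(a) Not entailed — Aria spotted the fabric, not the mural; the mural belongs to the painting event.
(b) Not entailed — 'was writing' is progressive on an accomplishment; it does not entail the completed 'wrote'.
(c) Not entailed — the narrative doesn't order the spotting relative to the painting.
(d) Not entailed — the passage has Aria spotting the fabric, not Desmond.
(e) Entailed — the narrative places the photographing before the painting.

(e)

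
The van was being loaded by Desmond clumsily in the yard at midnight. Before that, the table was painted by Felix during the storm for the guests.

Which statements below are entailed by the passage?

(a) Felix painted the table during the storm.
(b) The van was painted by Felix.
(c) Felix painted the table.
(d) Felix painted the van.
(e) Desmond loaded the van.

(a) Entailed — every conjunct here is already in the original painting event.
(b) Not entailed — Felix painted the table, not the van; the van belongs to the loading event.
(c) Entailed — dropping 'for the guests', 'during the storm' leaves a sub-description the original still satisfies.
(d) Not entailed — Felix painted the table, not the van; the van belongs to the loading event.
(e) Not entailed — 'was loading' is progressive on an accomplishment; it does not entail the completed 'loaded'.

(a), (c)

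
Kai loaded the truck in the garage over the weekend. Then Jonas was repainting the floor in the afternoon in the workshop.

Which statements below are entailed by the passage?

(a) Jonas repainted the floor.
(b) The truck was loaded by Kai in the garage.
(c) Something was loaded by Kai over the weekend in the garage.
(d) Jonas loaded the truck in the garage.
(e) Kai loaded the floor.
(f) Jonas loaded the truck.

(a) Not entailed — 'was repainting' is progressive on an accomplishment; it does not entail the completed 'repainted'.
(b) Entailed — dropping 'over the weekend' leaves a sub-description the original still satisfies.
(c) Entailed — generalizing the patient leaves a sub-description the original still satisfies.
(d) Not entailed — the passage has Kai loading the truck, not Jonas.
(e) Not entailed — Kai loaded the truck, not the floor; the floor belongs to the repainting event.
(f) Not entailed — the passage has Kai loading the truck, not Jonas.

(b), (c)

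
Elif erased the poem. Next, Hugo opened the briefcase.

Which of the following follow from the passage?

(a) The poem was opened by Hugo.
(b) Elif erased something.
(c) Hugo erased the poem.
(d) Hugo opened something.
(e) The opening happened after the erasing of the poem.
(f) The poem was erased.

(b), (d), (e), (f)

(a) Not entailed — Hugo opened the briefcase, not the poem; the poem belongs to the erasing event.
(b) Entailed — every conjunct here is already in the original erasing event.
(c) Not entailed — the passage has Elif erasing the poem, not Hugo.
(d) Entailed — the original entails any weakening of itself; this just generalizes the patient.
(e) Entailed — the narrative places the erasing before the opening.
(f) Entailed — this follows by dropping conjuncts from the erasing event's description.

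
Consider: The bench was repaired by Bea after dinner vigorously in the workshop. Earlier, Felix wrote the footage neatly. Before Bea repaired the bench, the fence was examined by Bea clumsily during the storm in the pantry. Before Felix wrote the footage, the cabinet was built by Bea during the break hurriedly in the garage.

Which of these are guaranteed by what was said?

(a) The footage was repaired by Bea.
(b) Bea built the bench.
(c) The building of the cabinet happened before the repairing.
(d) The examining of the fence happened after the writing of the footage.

(a) Not entailed — Bea repaired the bench, not the footage; the footage belongs to the writing event.
(b) Not entailed — Bea built the cabinet, not the bench; the bench belongs to the repairing event.
(c) Entailed — the narrative places the building before the repairing.
(d) Not entailed — the narrative doesn't order the writing relative to the examining.

(c)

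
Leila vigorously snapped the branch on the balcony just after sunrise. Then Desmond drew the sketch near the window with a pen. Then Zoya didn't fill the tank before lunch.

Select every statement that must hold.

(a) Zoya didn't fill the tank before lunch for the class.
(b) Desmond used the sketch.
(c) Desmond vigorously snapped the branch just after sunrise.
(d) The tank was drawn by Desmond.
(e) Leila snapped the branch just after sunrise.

(a), (e)

(a) Entailed — under negation, adding a further restriction is entailed: if no such filling event occurred, none occurred for the class either.
(b) Not entailed — the sketch is the patient, not an instrument — Desmond used a pen.
(c) Not entailed — the passage has Leila snapping the branch, not Desmond.
(d) Not entailed — Desmond drew the sketch, not the tank; the tank belongs to the filling event.
(e) Entailed — dropping 'vigorously', 'on the balcony' leaves a sub-description the original still satisfies.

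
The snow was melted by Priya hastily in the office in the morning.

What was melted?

'the snow' marks the patient of the melting event.

the snow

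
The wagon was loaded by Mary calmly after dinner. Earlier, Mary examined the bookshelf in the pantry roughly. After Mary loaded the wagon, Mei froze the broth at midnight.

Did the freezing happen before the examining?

no

The narrative orders the examining before the freezing.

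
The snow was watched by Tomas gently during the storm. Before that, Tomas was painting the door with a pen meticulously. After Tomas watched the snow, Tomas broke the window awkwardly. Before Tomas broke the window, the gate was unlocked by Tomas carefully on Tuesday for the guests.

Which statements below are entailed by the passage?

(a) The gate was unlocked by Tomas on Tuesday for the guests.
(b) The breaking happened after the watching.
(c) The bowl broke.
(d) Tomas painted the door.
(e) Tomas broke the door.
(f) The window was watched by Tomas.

(a) Entailed — this follows by dropping conjuncts from the unlocking event's description.
(b) Entailed — the narrative places the watching before the breaking.
(c) Not entailed — the window is what broke, not the bowl.
(d) Not entailed — 'was painting' is progressive on an accomplishment; it does not entail the completed 'painted'.
(e) Not entailed — Tomas broke the window, not the door; the door belongs to the painting event.
(f) Not entailed — Tomas watched the snow, not the window; the window belongs to the breaking event.

(a), (b)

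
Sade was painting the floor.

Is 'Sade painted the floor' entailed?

'was painting' is progressive; for an accomplishment like 'paint the floor', it doesn't entail completion.

no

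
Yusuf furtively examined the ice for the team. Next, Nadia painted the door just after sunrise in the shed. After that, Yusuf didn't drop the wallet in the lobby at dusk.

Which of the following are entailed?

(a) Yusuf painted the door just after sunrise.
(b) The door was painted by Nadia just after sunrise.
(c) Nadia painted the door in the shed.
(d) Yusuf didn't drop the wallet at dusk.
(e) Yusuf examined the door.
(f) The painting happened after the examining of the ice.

(b), (c), (f)

(a) Not entailed — the passage has Nadia painting the door, not Yusuf.
(b) Entailed — this follows by dropping conjuncts from the painting event's description.
(c) Entailed — dropping 'just after sunrise' leaves a sub-description the original still satisfies.
(d) Not entailed — dropping 'in the lobby' under negation is not valid — the original leaves open that Yusuf dropped the wallet some other way.
(e) Not entailed — Yusuf examined the ice, not the door; the door belongs to the painting event.
(f) Entailed — the narrative places the examining before the painting.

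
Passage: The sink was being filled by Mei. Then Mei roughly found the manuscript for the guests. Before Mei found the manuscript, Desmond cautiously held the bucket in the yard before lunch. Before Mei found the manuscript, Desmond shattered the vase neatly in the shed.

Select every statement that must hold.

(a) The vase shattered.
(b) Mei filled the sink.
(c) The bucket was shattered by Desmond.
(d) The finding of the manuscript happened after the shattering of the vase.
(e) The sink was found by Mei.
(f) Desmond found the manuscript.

(a), (d)

(a) Entailed — 'Desmond shattered the vase' is causative; it entails the inchoative 'the vase shattered'.
(b) Not entailed — 'was filling' is progressive on an accomplishment; it does not entail the completed 'filled'.
(c) Not entailed — Desmond shattered the vase, not the bucket; the bucket belongs to the holding event.
(d) Entailed — the narrative places the shattering before the finding.
(e) Not entailed — Mei found the manuscript, not the sink; the sink belongs to the filling event.
(f) Not entailed — the passage has Mei finding the manuscript, not Desmond.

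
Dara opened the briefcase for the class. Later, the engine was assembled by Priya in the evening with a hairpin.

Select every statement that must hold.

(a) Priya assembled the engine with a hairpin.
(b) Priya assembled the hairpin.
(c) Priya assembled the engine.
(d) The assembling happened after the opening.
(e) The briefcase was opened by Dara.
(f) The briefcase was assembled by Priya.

(a), (c), (d), (e)

(a) Entailed — every conjunct here is already in the original assembling event.
(b) Not entailed — the hairpin is the instrument, not what was assembled.
(c) Entailed — every conjunct here is already in the original assembling event.
(d) Entailed — the narrative places the opening before the assembling.
(e) Entailed — this follows by dropping conjuncts from the opening event's description.
(f) Not entailed — Priya assembled the engine, not the briefcase; the briefcase belongs to the opening event.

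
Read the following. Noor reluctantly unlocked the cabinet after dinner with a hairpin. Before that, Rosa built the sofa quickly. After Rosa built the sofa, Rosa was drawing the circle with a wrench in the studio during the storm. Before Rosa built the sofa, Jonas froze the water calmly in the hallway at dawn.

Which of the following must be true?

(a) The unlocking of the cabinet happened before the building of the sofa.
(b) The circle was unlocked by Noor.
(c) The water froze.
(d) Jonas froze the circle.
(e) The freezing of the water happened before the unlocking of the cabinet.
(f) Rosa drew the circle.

(a) Not entailed — the narrative places the building before the unlocking, not after.
(b) Not entailed — Noor unlocked the cabinet, not the circle; the circle belongs to the drawing event.
(c) Entailed — 'Jonas froze the water' is causative; it entails the inchoative 'the water froze'.
(d) Not entailed — Jonas froze the water, not the circle; the circle belongs to the drawing event.
(e) Entailed — the narrative places the freezing before the unlocking.
(f) Not entailed — 'was drawing' is progressive on an accomplishment; it does not entail the completed 'drew'.

(c), (e)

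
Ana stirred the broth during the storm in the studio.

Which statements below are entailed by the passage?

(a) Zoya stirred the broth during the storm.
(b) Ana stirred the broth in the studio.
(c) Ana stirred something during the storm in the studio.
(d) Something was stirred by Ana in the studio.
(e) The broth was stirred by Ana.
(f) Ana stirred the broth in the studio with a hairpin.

(b), (c), (d), (e)

(a) Not entailed — the passage has Ana stirring the broth, not Zoya.
(b) Entailed — the original entails any weakening of itself; this just drops 'during the storm'.
(c) Entailed — generalizing the patient leaves a sub-description the original still satisfies.
(d) Entailed — the original entails any weakening of itself; this just drops 'during the storm' and generalizes the patient.
(e) Entailed — dropping 'in the studio', 'during the storm' leaves a sub-description the original still satisfies.
(f) Not entailed — 'with a hairpin' adds information not in the original event.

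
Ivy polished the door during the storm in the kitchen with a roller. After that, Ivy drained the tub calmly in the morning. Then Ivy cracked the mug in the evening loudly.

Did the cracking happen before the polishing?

The narrative orders the polishing before the cracking.

no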